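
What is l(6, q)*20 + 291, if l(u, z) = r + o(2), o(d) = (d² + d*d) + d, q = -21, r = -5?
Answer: 391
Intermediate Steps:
o(d) = d + 2*d² (o(d) = (d² + d²) + d = 2*d² + d = d + 2*d²)
l(u, z) = 5 (l(u, z) = -5 + 2*(1 + 2*2) = -5 + 2*(1 + 4) = -5 + 2*5 = -5 + 10 = 5)
l(6, q)*20 + 291 = 5*20 + 291 = 100 + 291 = 391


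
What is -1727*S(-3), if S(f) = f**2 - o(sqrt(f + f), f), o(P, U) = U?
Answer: -20724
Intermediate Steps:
S(f) = f**2 - f
-1727*S(-3) = -(-5181)*(-1 - 3) = -(-5181)*(-4) = -1727*12 = -20724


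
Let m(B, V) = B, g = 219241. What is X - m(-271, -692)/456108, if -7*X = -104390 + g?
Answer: -52384458011/3192756 ≈ -16407.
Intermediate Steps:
X = -114851/7 (X = -(-104390 + 219241)/7 = -1/7*114851 = -114851/7 ≈ -16407.)
X - m(-271, -692)/456108 = -114851/7 - (-271)/456108 = -114851/7 - 1*(-271/456108) = -114851/7 + 271/456108 = -52384458011/3192756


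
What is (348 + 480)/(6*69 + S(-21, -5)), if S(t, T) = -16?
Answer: 414/199 ≈ 2.0804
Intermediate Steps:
(348 + 480)/(6*69 + S(-21, -5)) = (348 + 480)/(6*69 - 16) = 828/(414 - 16) = 828/398 = 828*(1/398) = 414/199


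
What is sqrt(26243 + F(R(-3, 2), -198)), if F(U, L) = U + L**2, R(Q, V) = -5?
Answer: sqrt(65442) ≈ 255.82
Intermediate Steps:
sqrt(26243 + F(R(-3, 2), -198)) = sqrt(26243 + (-5 + (-198)**2)) = sqrt(26243 + (-5 + 39204)) = sqrt(26243 + 39199) = sqrt(65442)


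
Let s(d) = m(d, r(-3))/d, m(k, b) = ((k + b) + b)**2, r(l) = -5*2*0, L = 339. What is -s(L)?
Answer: -339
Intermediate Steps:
r(l) = 0 (r(l) = -10*0 = 0)
m(k, b) = (k + 2*b)**2 (m(k, b) = ((b + k) + b)**2 = (k + 2*b)**2)
s(d) = d (s(d) = (d + 2*0)**2/d = (d + 0)**2/d = d**2/d = d)
-s(L) = -1*339 = -339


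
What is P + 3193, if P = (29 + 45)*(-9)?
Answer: 2527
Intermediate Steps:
P = -666 (P = 74*(-9) = -666)
P + 3193 = -666 + 3193 = 2527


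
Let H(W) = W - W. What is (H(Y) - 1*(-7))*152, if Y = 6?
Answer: 1064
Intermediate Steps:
H(W) = 0
(H(Y) - 1*(-7))*152 = (0 - 1*(-7))*152 = (0 + 7)*152 = 7*152 = 1064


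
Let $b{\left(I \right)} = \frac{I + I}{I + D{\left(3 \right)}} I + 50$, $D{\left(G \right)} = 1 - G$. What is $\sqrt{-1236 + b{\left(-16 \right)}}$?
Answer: $\frac{i \sqrt{10930}}{3} \approx 34.849 i$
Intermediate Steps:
$b{\left(I \right)} = 50 + \frac{2 I^{2}}{-2 + I}$ ($b{\left(I \right)} = \frac{I + I}{I + \left(1 - 3\right)} I + 50 = \frac{2 I}{I + \left(1 - 3\right)} I + 50 = \frac{2 I}{I - 2} I + 50 = \frac{2 I}{-2 + I} I + 50 = \frac{2 I^{2}}{-2 + I} + 50 = 50 + \frac{2 I^{2}}{-2 + I}$)
$\sqrt{-1236 + b{\left(-16 \right)}} = \sqrt{-1236 + \frac{2 \left(-50 + \left(-16\right)^{2} + 25 \left(-16\right)\right)}{-2 - 16}} = \sqrt{-1236 + \frac{2 \left(-50 + 256 - 400\right)}{-18}} = \sqrt{-1236 + 2 \left(- \frac{1}{18}\right) \left(-194\right)} = \sqrt{-1236 + \frac{194}{9}} = \sqrt{- \frac{10930}{9}} = \frac{i \sqrt{10930}}{3}$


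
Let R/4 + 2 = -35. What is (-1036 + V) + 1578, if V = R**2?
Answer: 22446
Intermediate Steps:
R = -148 (R = -8 + 4*(-35) = -8 - 140 = -148)
V = 21904 (V = (-148)**2 = 21904)
(-1036 + V) + 1578 = (-1036 + 21904) + 1578 = 20868 + 1578 = 22446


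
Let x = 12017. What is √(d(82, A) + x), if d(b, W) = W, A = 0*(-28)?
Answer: √12017 ≈ 109.62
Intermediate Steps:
A = 0
√(d(82, A) + x) = √(0 + 12017) = √12017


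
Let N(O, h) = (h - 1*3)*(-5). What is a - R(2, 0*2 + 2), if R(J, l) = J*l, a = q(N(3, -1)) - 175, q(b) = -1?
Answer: -180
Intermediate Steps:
N(O, h) = 15 - 5*h (N(O, h) = (h - 3)*(-5) = (-3 + h)*(-5) = 15 - 5*h)
a = -176 (a = -1 - 175 = -176)
a - R(2, 0*2 + 2) = -176 - 2*(0*2 + 2) = -176 - 2*(0 + 2) = -176 - 2*2 = -176 - 1*4 = -176 - 4 = -180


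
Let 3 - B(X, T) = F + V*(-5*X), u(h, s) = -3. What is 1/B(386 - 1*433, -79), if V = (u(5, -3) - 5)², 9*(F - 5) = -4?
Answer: -9/135374 ≈ -6.6482e-5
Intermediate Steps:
F = 41/9 (F = 5 + (⅑)*(-4) = 5 - 4/9 = 41/9 ≈ 4.5556)
V = 64 (V = (-3 - 5)² = (-8)² = 64)
B(X, T) = -14/9 + 320*X (B(X, T) = 3 - (41/9 + 64*(-5*X)) = 3 - (41/9 - 320*X) = 3 + (-41/9 + 320*X) = -14/9 + 320*X)
1/B(386 - 1*433, -79) = 1/(-14/9 + 320*(386 - 1*433)) = 1/(-14/9 + 320*(386 - 433)) = 1/(-14/9 + 320*(-47)) = 1/(-14/9 - 15040) = 1/(-135374/9) = -9/135374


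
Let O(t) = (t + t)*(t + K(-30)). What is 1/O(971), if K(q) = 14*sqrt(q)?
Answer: 1/1897442 - 7*I*sqrt(30)/921208091 ≈ 5.2702e-7 - 4.162e-8*I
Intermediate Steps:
O(t) = 2*t*(t + 14*I*sqrt(30)) (O(t) = (t + t)*(t + 14*sqrt(-30)) = (2*t)*(t + 14*(I*sqrt(30))) = (2*t)*(t + 14*I*sqrt(30)) = 2*t*(t + 14*I*sqrt(30)))
1/O(971) = 1/(2*971*(971 + 14*I*sqrt(30))) = 1/(1885682 + 27188*I*sqrt(30))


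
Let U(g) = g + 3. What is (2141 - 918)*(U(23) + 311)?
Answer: 412151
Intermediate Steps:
U(g) = 3 + g
(2141 - 918)*(U(23) + 311) = (2141 - 918)*((3 + 23) + 311) = 1223*(26 + 311) = 1223*337 = 412151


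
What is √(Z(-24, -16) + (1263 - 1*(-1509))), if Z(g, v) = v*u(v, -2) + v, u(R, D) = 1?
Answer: 2*√685 ≈ 52.345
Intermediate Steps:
Z(g, v) = 2*v (Z(g, v) = v*1 + v = v + v = 2*v)
√(Z(-24, -16) + (1263 - 1*(-1509))) = √(2*(-16) + (1263 - 1*(-1509))) = √(-32 + (1263 + 1509)) = √(-32 + 2772) = √2740 = 2*√685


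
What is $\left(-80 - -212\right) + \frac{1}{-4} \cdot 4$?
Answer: $131$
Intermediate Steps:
$\left(-80 - -212\right) + \frac{1}{-4} \cdot 4 = \left(-80 + 212\right) - 1 = 132 - 1 = 131$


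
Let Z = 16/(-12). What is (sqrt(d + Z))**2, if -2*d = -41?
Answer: 115/6 ≈ 19.167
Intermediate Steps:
d = 41/2 (d = -1/2*(-41) = 41/2 ≈ 20.500)
Z = -4/3 (Z = 16*(-1/12) = -4/3 ≈ -1.3333)
(sqrt(d + Z))**2 = (sqrt(41/2 - 4/3))**2 = (sqrt(115/6))**2 = (sqrt(690)/6)**2 = 115/6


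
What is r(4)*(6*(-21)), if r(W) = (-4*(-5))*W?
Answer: -10080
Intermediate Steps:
r(W) = 20*W
r(4)*(6*(-21)) = (20*4)*(6*(-21)) = 80*(-126) = -10080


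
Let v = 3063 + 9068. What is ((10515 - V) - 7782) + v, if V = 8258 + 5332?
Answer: 1274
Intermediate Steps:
V = 13590
v = 12131
((10515 - V) - 7782) + v = ((10515 - 1*13590) - 7782) + 12131 = ((10515 - 13590) - 7782) + 12131 = (-3075 - 7782) + 12131 = -10857 + 12131 = 1274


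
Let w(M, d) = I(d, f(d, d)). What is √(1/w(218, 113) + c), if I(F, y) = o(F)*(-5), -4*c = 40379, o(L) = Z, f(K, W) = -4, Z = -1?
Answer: I*√1009455/10 ≈ 100.47*I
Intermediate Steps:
o(L) = -1
c = -40379/4 (c = -¼*40379 = -40379/4 ≈ -10095.)
I(F, y) = 5 (I(F, y) = -1*(-5) = 5)
w(M, d) = 5
√(1/w(218, 113) + c) = √(1/5 - 40379/4) = √(⅕ - 40379/4) = √(-201891/20) = I*√1009455/10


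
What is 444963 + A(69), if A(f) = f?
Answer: 445032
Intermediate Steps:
444963 + A(69) = 444963 + 69 = 445032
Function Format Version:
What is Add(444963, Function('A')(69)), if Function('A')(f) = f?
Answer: 445032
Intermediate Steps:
Add(444963, Function('A')(69)) = Add(444963, 69) = 445032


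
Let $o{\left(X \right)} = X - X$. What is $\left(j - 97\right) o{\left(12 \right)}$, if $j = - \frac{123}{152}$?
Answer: $0$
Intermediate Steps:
$o{\left(X \right)} = 0$
$j = - \frac{123}{152}$ ($j = \left(-123\right) \frac{1}{152} = - \frac{123}{152} \approx -0.80921$)
$\left(j - 97\right) o{\left(12 \right)} = \left(- \frac{123}{152} - 97\right) 0 = \left(- \frac{14867}{152}\right) 0 = 0$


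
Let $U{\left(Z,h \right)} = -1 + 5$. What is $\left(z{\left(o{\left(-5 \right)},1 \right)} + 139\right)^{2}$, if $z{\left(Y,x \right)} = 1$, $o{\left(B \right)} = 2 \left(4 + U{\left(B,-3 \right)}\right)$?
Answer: $19600$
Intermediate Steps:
$U{\left(Z,h \right)} = 4$
$o{\left(B \right)} = 16$ ($o{\left(B \right)} = 2 \left(4 + 4\right) = 2 \cdot 8 = 16$)
$\left(z{\left(o{\left(-5 \right)},1 \right)} + 139\right)^{2} = \left(1 + 139\right)^{2} = 140^{2} = 19600$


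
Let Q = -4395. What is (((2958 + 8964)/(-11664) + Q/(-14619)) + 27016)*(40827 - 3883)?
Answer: 1181832829528418/1184139 ≈ 9.9805e+8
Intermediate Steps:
(((2958 + 8964)/(-11664) + Q/(-14619)) + 27016)*(40827 - 3883) = (((2958 + 8964)/(-11664) - 4395/(-14619)) + 27016)*(40827 - 3883) = ((11922*(-1/11664) - 4395*(-1/14619)) + 27016)*36944 = ((-1987/1944 + 1465/4873) + 27016)*36944 = (-6834691/9473112 + 27016)*36944 = (255918759101/9473112)*36944 = 1181832829528418/1184139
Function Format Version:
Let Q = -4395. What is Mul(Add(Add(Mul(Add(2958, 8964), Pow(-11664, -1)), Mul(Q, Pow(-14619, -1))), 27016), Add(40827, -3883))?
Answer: Rational(1181832829528418, 1184139) ≈ 9.9805e+8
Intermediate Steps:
Mul(Add(Add(Mul(Add(2958, 8964), Pow(-11664, -1)), Mul(Q, Pow(-14619, -1))), 27016), Add(40827, -3883)) = Mul(Add(Add(Mul(Add(2958, 8964), Pow(-11664, -1)), Mul(-4395, Pow(-14619, -1))), 27016), Add(40827, -3883)) = Mul(Add(Add(Mul(11922, Rational(-1, 11664)), Mul(-4395, Rational(-1, 14619))), 27016), 36944) = Mul(Add(Add(Rational(-1987, 1944), Rational(1465, 4873)), 27016), 36944) = Mul(Add(Rational(-6834691, 9473112), 27016), 36944) = Mul(Rational(255918759101, 9473112), 36944) = Rational(1181832829528418, 1184139)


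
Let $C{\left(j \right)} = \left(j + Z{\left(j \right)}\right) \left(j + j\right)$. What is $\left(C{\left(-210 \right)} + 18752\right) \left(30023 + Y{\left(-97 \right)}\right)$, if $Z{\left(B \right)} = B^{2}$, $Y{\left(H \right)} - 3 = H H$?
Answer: $-726197417880$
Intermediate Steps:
$Y{\left(H \right)} = 3 + H^{2}$ ($Y{\left(H \right)} = 3 + H H = 3 + H^{2}$)
$C{\left(j \right)} = 2 j \left(j + j^{2}\right)$ ($C{\left(j \right)} = \left(j + j^{2}\right) \left(j + j\right) = \left(j + j^{2}\right) 2 j = 2 j \left(j + j^{2}\right)$)
$\left(C{\left(-210 \right)} + 18752\right) \left(30023 + Y{\left(-97 \right)}\right) = \left(2 \left(-210\right)^{2} \left(1 - 210\right) + 18752\right) \left(30023 + \left(3 + \left(-97\right)^{2}\right)\right) = \left(2 \cdot 44100 \left(-209\right) + 18752\right) \left(30023 + \left(3 + 9409\right)\right) = \left(-18433800 + 18752\right) \left(30023 + 9412\right) = \left(-18415048\right) 39435 = -726197417880$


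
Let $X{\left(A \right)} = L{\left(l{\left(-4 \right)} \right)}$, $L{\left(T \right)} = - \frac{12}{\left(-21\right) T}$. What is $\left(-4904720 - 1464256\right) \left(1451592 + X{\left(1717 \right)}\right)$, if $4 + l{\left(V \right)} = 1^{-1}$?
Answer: $- \frac{64716073776576}{7} \approx -9.2452 \cdot 10^{12}$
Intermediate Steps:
$l{\left(V \right)} = -3$ ($l{\left(V \right)} = -4 + 1^{-1} = -4 + 1 = -3$)
$L{\left(T \right)} = \frac{4}{7 T}$ ($L{\left(T \right)} = - 12 \left(- \frac{1}{21 T}\right) = \frac{4}{7 T}$)
$X{\left(A \right)} = - \frac{4}{21}$ ($X{\left(A \right)} = \frac{4}{7 \left(-3\right)} = \frac{4}{7} \left(- \frac{1}{3}\right) = - \frac{4}{21}$)
$\left(-4904720 - 1464256\right) \left(1451592 + X{\left(1717 \right)}\right) = \left(-4904720 - 1464256\right) \left(1451592 - \frac{4}{21}\right) = \left(-6368976\right) \frac{30483428}{21} = - \frac{64716073776576}{7}$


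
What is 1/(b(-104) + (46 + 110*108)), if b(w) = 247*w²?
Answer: 1/2683478 ≈ 3.7265e-7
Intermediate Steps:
1/(b(-104) + (46 + 110*108)) = 1/(247*(-104)² + (46 + 110*108)) = 1/(247*10816 + (46 + 11880)) = 1/(2671552 + 11926) = 1/2683478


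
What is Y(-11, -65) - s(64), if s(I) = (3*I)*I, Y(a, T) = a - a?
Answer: -12288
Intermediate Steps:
Y(a, T) = 0
s(I) = 3*I²
Y(-11, -65) - s(64) = 0 - 3*64² = 0 - 3*4096 = 0 - 1*12288 = 0 - 12288 = -12288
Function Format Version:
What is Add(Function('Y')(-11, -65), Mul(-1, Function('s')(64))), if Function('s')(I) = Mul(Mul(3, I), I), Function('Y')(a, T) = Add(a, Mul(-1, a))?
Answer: -12288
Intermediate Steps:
Function('Y')(a, T) = 0
Function('s')(I) = Mul(3, Pow(I, 2))
Add(Function('Y')(-11, -65), Mul(-1, Function('s')(64))) = Add(0, Mul(-1, Mul(3, Pow(64, 2)))) = Add(0, Mul(-1, Mul(3, 4096))) = Add(0, Mul(-1, 12288)) = Add(0, -12288) = -12288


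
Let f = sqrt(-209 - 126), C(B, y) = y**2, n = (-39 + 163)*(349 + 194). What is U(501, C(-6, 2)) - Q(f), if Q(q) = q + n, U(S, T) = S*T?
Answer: -65328 - I*sqrt(335) ≈ -65328.0 - 18.303*I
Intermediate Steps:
n = 67332 (n = 124*543 = 67332)
f = I*sqrt(335) (f = sqrt(-335) = I*sqrt(335) ≈ 18.303*I)
Q(q) = 67332 + q (Q(q) = q + 67332 = 67332 + q)
U(501, C(-6, 2)) - Q(f) = 501*2**2 - (67332 + I*sqrt(335)) = 501*4 + (-67332 - I*sqrt(335)) = 2004 + (-67332 - I*sqrt(335)) = -65328 - I*sqrt(335)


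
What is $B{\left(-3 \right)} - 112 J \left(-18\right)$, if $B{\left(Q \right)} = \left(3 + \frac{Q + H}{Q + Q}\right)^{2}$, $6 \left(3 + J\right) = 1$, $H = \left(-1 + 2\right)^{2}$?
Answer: $- \frac{51308}{9} \approx -5700.9$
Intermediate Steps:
$H = 1$ ($H = 1^{2} = 1$)
$J = - \frac{17}{6}$ ($J = -3 + \frac{1}{6} \cdot 1 = -3 + \frac{1}{6} = - \frac{17}{6} \approx -2.8333$)
$B{\left(Q \right)} = \left(3 + \frac{1 + Q}{2 Q}\right)^{2}$ ($B{\left(Q \right)} = \left(3 + \frac{Q + 1}{Q + Q}\right)^{2} = \left(3 + \frac{1 + Q}{2 Q}\right)^{2}$)
$B{\left(-3 \right)} - 112 J \left(-18\right) = \frac{\left(1 + 7 \left(-3\right)\right)^{2}}{4 \cdot 9} - 112 \left(\left(- \frac{17}{6}\right) \left(-18\right)\right) = \frac{1}{4} \cdot \frac{1}{9} \left(1 - 21\right)^{2} - 5712 = \frac{1}{4} \cdot \frac{1}{9} \left(-20\right)^{2} - 5712 = \frac{1}{4} \cdot \frac{1}{9} \cdot 400 - 5712 = \frac{100}{9} - 5712 = - \frac{51308}{9}$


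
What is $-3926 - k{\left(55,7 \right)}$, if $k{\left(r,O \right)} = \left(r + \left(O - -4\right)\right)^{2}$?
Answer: $-8282$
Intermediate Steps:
$k{\left(r,O \right)} = \left(4 + O + r\right)^{2}$ ($k{\left(r,O \right)} = \left(r + \left(O + 4\right)\right)^{2} = \left(r + \left(4 + O\right)\right)^{2} = \left(4 + O + r\right)^{2}$)
$-3926 - k{\left(55,7 \right)} = -3926 - \left(4 + 7 + 55\right)^{2} = -3926 - 66^{2} = -3926 - 4356 = -8282$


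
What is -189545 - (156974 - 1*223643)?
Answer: -122876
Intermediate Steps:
-189545 - (156974 - 1*223643) = -189545 - (156974 - 223643) = -189545 - 1*(-66669) = -189545 + 66669 = -122876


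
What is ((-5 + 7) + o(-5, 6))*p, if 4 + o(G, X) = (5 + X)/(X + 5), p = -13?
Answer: 13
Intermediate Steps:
o(G, X) = -3 (o(G, X) = -4 + (5 + X)/(X + 5) = -4 + (5 + X)/(5 + X) = -4 + 1 = -3)
((-5 + 7) + o(-5, 6))*p = ((-5 + 7) - 3)*(-13) = (2 - 3)*(-13) = -1*(-13) = 13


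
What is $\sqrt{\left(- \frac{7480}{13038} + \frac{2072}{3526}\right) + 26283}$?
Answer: $\frac{\sqrt{2065256693669955}}{280317} \approx 162.12$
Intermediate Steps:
$\sqrt{\left(- \frac{7480}{13038} + \frac{2072}{3526}\right) + 26283} = \sqrt{\left(\left(-7480\right) \frac{1}{13038} + 2072 \cdot \frac{1}{3526}\right) + 26283} = \sqrt{\left(- \frac{3740}{6519} + \frac{1036}{1763}\right) + 26283} = \sqrt{\frac{3904}{280317} + 26283} = \sqrt{\frac{7367575615}{280317}} = \frac{\sqrt{2065256693669955}}{280317}$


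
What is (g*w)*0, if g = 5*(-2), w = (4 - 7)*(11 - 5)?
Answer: 0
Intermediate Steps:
w = -18 (w = -3*6 = -18)
g = -10
(g*w)*0 = -10*(-18)*0 = 180*0 = 0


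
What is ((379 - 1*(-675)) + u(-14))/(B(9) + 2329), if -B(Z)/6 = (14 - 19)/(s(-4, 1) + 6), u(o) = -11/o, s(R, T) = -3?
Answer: 14767/32746 ≈ 0.45096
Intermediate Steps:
B(Z) = 10 (B(Z) = -6*(14 - 19)/(-3 + 6) = -(-30)/3 = -6*(-5/3) = 10)
((379 - 1*(-675)) + u(-14))/(B(9) + 2329) = ((379 - 1*(-675)) - 11/(-14))/(10 + 2329) = ((379 + 675) - 11*(-1/14))/2339 = (1054 + 11/14)*(1/2339) = (14767/14)*(1/2339) = 14767/32746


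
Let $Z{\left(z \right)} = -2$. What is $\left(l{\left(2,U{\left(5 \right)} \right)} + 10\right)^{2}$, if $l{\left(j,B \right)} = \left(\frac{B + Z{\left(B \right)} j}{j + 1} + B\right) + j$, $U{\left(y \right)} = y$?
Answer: $\frac{2704}{9} \approx 300.44$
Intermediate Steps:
$l{\left(j,B \right)} = B + j + \frac{B - 2 j}{1 + j}$ ($l{\left(j,B \right)} = \left(\frac{B - 2 j}{j + 1} + B\right) + j = \left(\frac{B - 2 j}{1 + j} + B\right) + j = \left(B + \frac{B - 2 j}{1 + j}\right) + j = B + j + \frac{B - 2 j}{1 + j}$)
$\left(l{\left(2,U{\left(5 \right)} \right)} + 10\right)^{2} = \left(\frac{2^{2} - 2 + 2 \cdot 5 + 5 \cdot 2}{1 + 2} + 10\right)^{2} = \left(\frac{4 - 2 + 10 + 10}{3} + 10\right)^{2} = \left(\frac{1}{3} \cdot 22 + 10\right)^{2} = \left(\frac{22}{3} + 10\right)^{2} = \left(\frac{52}{3}\right)^{2} = \frac{2704}{9}$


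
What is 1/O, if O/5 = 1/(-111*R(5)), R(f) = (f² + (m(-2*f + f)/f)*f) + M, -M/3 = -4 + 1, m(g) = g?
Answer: -3219/5 ≈ -643.80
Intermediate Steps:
M = 9 (M = -3*(-4 + 1) = -3*(-3) = 9)
R(f) = 9 + f² - f (R(f) = (f² + ((-2*f + f)/f)*f) + 9 = (f² + ((-f)/f)*f) + 9 = (f² - f) + 9 = 9 + f² - f)
O = -5/3219 (O = 5/((-111*(9 + 5² - 1*5))) = 5/((-111*(9 + 25 - 5))) = 5/((-111*29)) = 5/(-3219) = 5*(-1/3219) = -5/3219 ≈ -0.0015533)
1/O = 1/(-5/3219) = -3219/5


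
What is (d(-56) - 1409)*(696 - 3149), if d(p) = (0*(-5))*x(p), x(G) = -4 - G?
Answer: 3456277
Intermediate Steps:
d(p) = 0 (d(p) = (0*(-5))*(-4 - p) = 0*(-4 - p) = 0)
(d(-56) - 1409)*(696 - 3149) = (0 - 1409)*(696 - 3149) = -1409*(-2453) = 3456277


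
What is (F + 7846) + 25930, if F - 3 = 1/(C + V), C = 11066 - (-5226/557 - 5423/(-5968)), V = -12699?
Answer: 182413732523353/5400211251 ≈ 33779.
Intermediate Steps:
C = 36813499773/3324176 (C = 11066 - (-5226*1/557 - 5423*(-1/5968)) = 11066 - (-5226/557 + 5423/5968) = 11066 - 1*(-28168157/3324176) = 11066 + 28168157/3324176 = 36813499773/3324176 ≈ 11074.)
F = 16197309577/5400211251 (F = 3 + 1/(36813499773/3324176 - 12699) = 3 + 1/(-5400211251/3324176) = 3 - 3324176/5400211251 = 16197309577/5400211251 ≈ 2.9994)
(F + 7846) + 25930 = (16197309577/5400211251 + 7846) + 25930 = 42386254784923/5400211251 + 25930 = 182413732523353/5400211251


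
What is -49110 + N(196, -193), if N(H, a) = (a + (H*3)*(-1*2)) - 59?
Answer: -50538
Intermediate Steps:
N(H, a) = -59 + a - 6*H (N(H, a) = (a + (3*H)*(-2)) - 59 = (a - 6*H) - 59 = -59 + a - 6*H)
-49110 + N(196, -193) = -49110 + (-59 - 193 - 6*196) = -49110 + (-59 - 193 - 1176) = -49110 - 1428 = -50538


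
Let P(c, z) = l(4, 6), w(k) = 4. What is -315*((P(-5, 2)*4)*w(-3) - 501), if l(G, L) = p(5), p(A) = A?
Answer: 132615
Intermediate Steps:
l(G, L) = 5
P(c, z) = 5
-315*((P(-5, 2)*4)*w(-3) - 501) = -315*((5*4)*4 - 501) = -315*(20*4 - 501) = -315*(80 - 501) = -315*(-421) = 132615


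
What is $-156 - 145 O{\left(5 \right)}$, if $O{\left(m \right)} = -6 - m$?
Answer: $1439$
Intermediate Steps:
$-156 - 145 O{\left(5 \right)} = -156 - 145 \left(-6 - 5\right) = -156 - -1595 = -156 + 1595 = 1439$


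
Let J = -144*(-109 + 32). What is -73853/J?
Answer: -73853/11088 ≈ -6.6606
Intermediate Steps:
J = 11088 (J = -144*(-77) = 11088)
-73853/J = -73853/11088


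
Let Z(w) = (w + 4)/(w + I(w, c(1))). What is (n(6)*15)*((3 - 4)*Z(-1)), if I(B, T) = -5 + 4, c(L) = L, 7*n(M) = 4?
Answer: 90/7 ≈ 12.857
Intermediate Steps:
n(M) = 4/7 (n(M) = (1/7)*4 = 4/7)
I(B, T) = -1
Z(w) = (4 + w)/(-1 + w) (Z(w) = (w + 4)/(w - 1) = (4 + w)/(-1 + w))
(n(6)*15)*((3 - 4)*Z(-1)) = ((4/7)*15)*((3 - 4)*((4 - 1)/(-1 - 1))) = 60*(-3/(-2))/7 = 60*(-(-1)*3/2)/7 = 60*(-1*(-3/2))/7 = (60/7)*(3/2) = 90/7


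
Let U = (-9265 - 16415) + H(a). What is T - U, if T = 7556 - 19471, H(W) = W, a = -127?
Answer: 13892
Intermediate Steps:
U = -25807 (U = (-9265 - 16415) - 127 = -25680 - 127 = -25807)
T = -11915
T - U = -11915 - 1*(-25807) = -11915 + 25807 = 13892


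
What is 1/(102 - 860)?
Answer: -1/758 ≈ -0.0013193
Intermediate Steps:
1/(102 - 860) = 1/(-758) = -1/758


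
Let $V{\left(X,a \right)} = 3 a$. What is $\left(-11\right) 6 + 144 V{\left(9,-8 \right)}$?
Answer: $-3522$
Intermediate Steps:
$\left(-11\right) 6 + 144 V{\left(9,-8 \right)} = \left(-11\right) 6 + 144 \cdot 3 \left(-8\right) = -66 + 144 \left(-24\right) = -66 - 3456 = -3522$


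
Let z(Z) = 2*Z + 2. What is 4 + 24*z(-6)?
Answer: -236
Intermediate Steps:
z(Z) = 2 + 2*Z
4 + 24*z(-6) = 4 + 24*(2 + 2*(-6)) = 4 + 24*(2 - 12) = 4 + 24*(-10) = 4 - 240 = -236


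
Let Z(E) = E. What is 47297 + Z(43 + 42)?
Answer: 47382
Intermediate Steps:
47297 + Z(43 + 42) = 47297 + (43 + 42) = 47297 + 85 = 47382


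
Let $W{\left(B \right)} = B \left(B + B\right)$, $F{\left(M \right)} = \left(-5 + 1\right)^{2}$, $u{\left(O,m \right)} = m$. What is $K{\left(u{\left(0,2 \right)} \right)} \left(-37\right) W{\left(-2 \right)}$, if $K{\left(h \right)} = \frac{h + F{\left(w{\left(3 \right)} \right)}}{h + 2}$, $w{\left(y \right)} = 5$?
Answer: $-1332$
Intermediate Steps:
$F{\left(M \right)} = 16$ ($F{\left(M \right)} = \left(-4\right)^{2} = 16$)
$W{\left(B \right)} = 2 B^{2}$ ($W{\left(B \right)} = B 2 B = 2 B^{2}$)
$K{\left(h \right)} = \frac{16 + h}{2 + h}$ ($K{\left(h \right)} = \frac{h + 16}{h + 2} = \frac{16 + h}{2 + h}$)
$K{\left(u{\left(0,2 \right)} \right)} \left(-37\right) W{\left(-2 \right)} = \frac{16 + 2}{2 + 2} \left(-37\right) 2 \left(-2\right)^{2} = \frac{1}{4} \cdot 18 \left(-37\right) 2 \cdot 4 = \frac{1}{4} \cdot 18 \left(-37\right) 8 = \frac{9}{2} \left(-37\right) 8 = \left(- \frac{333}{2}\right) 8 = -1332$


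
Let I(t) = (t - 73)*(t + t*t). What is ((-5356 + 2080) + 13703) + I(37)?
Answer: -40189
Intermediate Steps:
I(t) = (-73 + t)*(t + t²)
((-5356 + 2080) + 13703) + I(37) = ((-5356 + 2080) + 13703) + 37*(-73 + 37² - 72*37) = (-3276 + 13703) + 37*(-73 + 1369 - 2664) = 10427 + 37*(-1368) = 10427 - 50616 = -40189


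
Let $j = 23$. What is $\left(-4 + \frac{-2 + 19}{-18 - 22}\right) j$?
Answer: $- \frac{4071}{40} \approx -101.78$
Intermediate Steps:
$\left(-4 + \frac{-2 + 19}{-18 - 22}\right) j = \left(-4 + \frac{-2 + 19}{-18 - 22}\right) 23 = \left(-4 + \frac{17}{-40}\right) 23 = \left(-4 + 17 \left(- \frac{1}{40}\right)\right) 23 = \left(-4 - \frac{17}{40}\right) 23 = \left(- \frac{177}{40}\right) 23 = - \frac{4071}{40}$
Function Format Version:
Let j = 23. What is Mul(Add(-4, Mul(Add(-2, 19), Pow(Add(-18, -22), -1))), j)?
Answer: Rational(-4071, 40) ≈ -101.78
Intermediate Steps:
Mul(Add(-4, Mul(Add(-2, 19), Pow(Add(-18, -22), -1))), j) = Mul(Add(-4, Mul(Add(-2, 19), Pow(Add(-18, -22), -1))), 23) = Mul(Add(-4, Mul(17, Pow(-40, -1))), 23) = Mul(Add(-4, Mul(17, Rational(-1, 40))), 23) = Mul(Add(-4, Rational(-17, 40)), 23) = Mul(Rational(-177, 40), 23) = Rational(-4071, 40)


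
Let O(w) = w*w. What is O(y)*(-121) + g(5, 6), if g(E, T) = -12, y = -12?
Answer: -17436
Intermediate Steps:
O(w) = w**2
O(y)*(-121) + g(5, 6) = (-12)**2*(-121) - 12 = 144*(-121) - 12 = -17424 - 12 = -17436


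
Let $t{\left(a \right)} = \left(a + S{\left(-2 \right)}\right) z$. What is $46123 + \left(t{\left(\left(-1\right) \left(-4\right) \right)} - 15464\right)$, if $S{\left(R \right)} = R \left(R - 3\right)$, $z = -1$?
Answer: $30645$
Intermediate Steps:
$S{\left(R \right)} = R \left(-3 + R\right)$
$t{\left(a \right)} = -10 - a$ ($t{\left(a \right)} = \left(a - 2 \left(-3 - 2\right)\right) \left(-1\right) = \left(a - -10\right) \left(-1\right) = \left(a + 10\right) \left(-1\right) = \left(10 + a\right) \left(-1\right) = -10 - a$)
$46123 + \left(t{\left(\left(-1\right) \left(-4\right) \right)} - 15464\right) = 46123 - \left(15474 + 4\right) = 46123 - 15478 = 30645$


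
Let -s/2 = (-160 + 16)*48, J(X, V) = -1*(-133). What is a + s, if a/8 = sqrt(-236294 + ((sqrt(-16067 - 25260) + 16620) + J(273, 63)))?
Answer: 13824 + 8*sqrt(-219541 + 17*I*sqrt(143)) ≈ 13826.0 + 3748.4*I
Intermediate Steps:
J(X, V) = 133
s = 13824 (s = -2*(-160 + 16)*48 = -(-288)*48 = -2*(-6912) = 13824)
a = 8*sqrt(-219541 + 17*I*sqrt(143)) (a = 8*sqrt(-236294 + ((sqrt(-16067 - 25260) + 16620) + 133)) = 8*sqrt(-236294 + ((sqrt(-41327) + 16620) + 133)) = 8*sqrt(-236294 + ((17*I*sqrt(143) + 16620) + 133)) = 8*sqrt(-236294 + ((16620 + 17*I*sqrt(143)) + 133)) = 8*sqrt(-236294 + (16753 + 17*I*sqrt(143))) = 8*sqrt(-219541 + 17*I*sqrt(143)) ≈ 1.7355 + 3748.4*I)
a + s = 8*sqrt(-219541 + 17*I*sqrt(143)) + 13824 = 13824 + 8*sqrt(-219541 + 17*I*sqrt(143))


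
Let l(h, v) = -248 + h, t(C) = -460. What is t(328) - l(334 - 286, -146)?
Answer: -260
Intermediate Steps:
t(328) - l(334 - 286, -146) = -460 - (-248 + (334 - 286)) = -460 - (-248 + 48) = -460 - 1*(-200) = -460 + 200 = -260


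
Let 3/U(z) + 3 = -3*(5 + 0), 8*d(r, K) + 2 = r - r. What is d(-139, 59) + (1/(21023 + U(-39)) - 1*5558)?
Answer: -2804403897/504548 ≈ -5558.3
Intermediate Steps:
d(r, K) = -¼ (d(r, K) = -¼ + (r - r)/8 = -¼ + (⅛)*0 = -¼ + 0 = -¼)
U(z) = -⅙ (U(z) = 3/(-3 - 3*(5 + 0)) = 3/(-3 - 3*5) = 3/(-3 - 15) = 3/(-18) = 3*(-1/18) = -⅙)
d(-139, 59) + (1/(21023 + U(-39)) - 1*5558) = -¼ + (1/(21023 - ⅙) - 1*5558) = -¼ + (1/(126137/6) - 5558) = -¼ + (6/126137 - 5558) = -¼ - 701069440/126137 = -2804403897/504548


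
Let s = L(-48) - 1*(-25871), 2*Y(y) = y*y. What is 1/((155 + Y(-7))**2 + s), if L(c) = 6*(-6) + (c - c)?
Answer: 4/232221 ≈ 1.7225e-5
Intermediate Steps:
Y(y) = y**2/2 (Y(y) = (y*y)/2 = y**2/2)
L(c) = -36 (L(c) = -36 + 0 = -36)
s = 25835 (s = -36 - 1*(-25871) = -36 + 25871 = 25835)
1/((155 + Y(-7))**2 + s) = 1/((155 + (1/2)*(-7)**2)**2 + 25835) = 1/((155 + (1/2)*49)**2 + 25835) = 1/((155 + 49/2)**2 + 25835) = 1/((359/2)**2 + 25835) = 1/(128881/4 + 25835) = 1/(232221/4) = 4/232221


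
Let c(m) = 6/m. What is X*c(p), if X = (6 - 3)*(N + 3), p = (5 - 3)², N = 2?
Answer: 45/2 ≈ 22.500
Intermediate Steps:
p = 4 (p = 2² = 4)
X = 15 (X = (6 - 3)*(2 + 3) = 3*5 = 15)
X*c(p) = 15*(6/4) = 15*(6*(¼)) = 15*(3/2) = 45/2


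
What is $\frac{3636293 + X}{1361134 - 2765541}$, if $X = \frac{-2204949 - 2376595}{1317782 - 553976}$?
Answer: $- \frac{1388708914807}{536347246521} \approx -2.5892$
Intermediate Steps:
$X = - \frac{2290772}{381903}$ ($X = - \frac{4581544}{763806} = \left(-4581544\right) \frac{1}{763806} = - \frac{2290772}{381903} \approx -5.9983$)
$\frac{3636293 + X}{1361134 - 2765541} = \frac{3636293 - \frac{2290772}{381903}}{1361134 - 2765541} = \frac{1388708914807}{381903 \left(-1404407\right)} = \frac{1388708914807}{381903} \left(- \frac{1}{1404407}\right) = - \frac{1388708914807}{536347246521}$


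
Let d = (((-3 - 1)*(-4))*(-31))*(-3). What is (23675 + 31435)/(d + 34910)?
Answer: 27555/18199 ≈ 1.5141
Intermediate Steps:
d = 1488 (d = (-4*(-4)*(-31))*(-3) = (16*(-31))*(-3) = -496*(-3) = 1488)
(23675 + 31435)/(d + 34910) = (23675 + 31435)/(1488 + 34910) = 55110/36398 = 55110*(1/36398) = 27555/18199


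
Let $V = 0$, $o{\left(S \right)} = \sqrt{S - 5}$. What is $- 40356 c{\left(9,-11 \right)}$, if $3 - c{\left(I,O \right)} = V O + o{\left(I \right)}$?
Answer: $-40356$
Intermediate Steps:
$o{\left(S \right)} = \sqrt{-5 + S}$
$c{\left(I,O \right)} = 3 - \sqrt{-5 + I}$ ($c{\left(I,O \right)} = 3 - \left(0 O + \sqrt{-5 + I}\right) = 3 - \left(0 + \sqrt{-5 + I}\right) = 3 - \sqrt{-5 + I}$)
$- 40356 c{\left(9,-11 \right)} = - 40356 \left(3 - \sqrt{-5 + 9}\right) = - 40356 \left(3 - \sqrt{4}\right) = - 40356 \left(3 - 2\right) = \left(-40356\right) 1 = -40356$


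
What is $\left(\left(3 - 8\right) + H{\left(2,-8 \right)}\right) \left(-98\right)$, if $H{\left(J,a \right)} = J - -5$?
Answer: $-196$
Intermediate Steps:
$H{\left(J,a \right)} = 5 + J$ ($H{\left(J,a \right)} = J + 5 = 5 + J$)
$\left(\left(3 - 8\right) + H{\left(2,-8 \right)}\right) \left(-98\right) = \left(\left(3 - 8\right) + \left(5 + 2\right)\right) \left(-98\right) = \left(\left(3 - 8\right) + 7\right) \left(-98\right) = \left(-5 + 7\right) \left(-98\right) = 2 \left(-98\right) = -196$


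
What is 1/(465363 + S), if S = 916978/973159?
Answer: 973159/452873108695 ≈ 2.1489e-6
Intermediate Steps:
S = 916978/973159 (S = 916978*(1/973159) = 916978/973159 ≈ 0.94227)
1/(465363 + S) = 1/(465363 + 916978/973159) = 1/(452873108695/973159) = 973159/452873108695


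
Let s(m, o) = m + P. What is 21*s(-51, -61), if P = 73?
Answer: 462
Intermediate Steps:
s(m, o) = 73 + m (s(m, o) = m + 73 = 73 + m)
21*s(-51, -61) = 21*(73 - 51) = 21*22 = 462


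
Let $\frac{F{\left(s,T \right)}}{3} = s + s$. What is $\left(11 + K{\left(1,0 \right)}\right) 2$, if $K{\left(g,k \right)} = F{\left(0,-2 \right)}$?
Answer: $22$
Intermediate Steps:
$F{\left(s,T \right)} = 6 s$ ($F{\left(s,T \right)} = 3 \left(s + s\right) = 3 \cdot 2 s = 6 s$)
$K{\left(g,k \right)} = 0$ ($K{\left(g,k \right)} = 6 \cdot 0 = 0$)
$\left(11 + K{\left(1,0 \right)}\right) 2 = \left(11 + 0\right) 2 = 11 \cdot 2 = 22$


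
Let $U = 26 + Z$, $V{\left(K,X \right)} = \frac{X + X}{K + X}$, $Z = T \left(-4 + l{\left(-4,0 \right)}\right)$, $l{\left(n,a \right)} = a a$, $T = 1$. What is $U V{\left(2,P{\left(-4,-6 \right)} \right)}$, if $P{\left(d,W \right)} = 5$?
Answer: $\frac{220}{7} \approx 31.429$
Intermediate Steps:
$l{\left(n,a \right)} = a^{2}$
$Z = -4$ ($Z = 1 \left(-4 + 0^{2}\right) = 1 \left(-4 + 0\right) = 1 \left(-4\right) = -4$)
$V{\left(K,X \right)} = \frac{2 X}{K + X}$
$U = 22$ ($U = 26 - 4 = 22$)
$U V{\left(2,P{\left(-4,-6 \right)} \right)} = 22 \cdot 2 \cdot 5 \frac{1}{2 + 5} = 22 \cdot 2 \cdot 5 \cdot \frac{1}{7} = 22 \cdot \frac{10}{7} = \frac{220}{7}$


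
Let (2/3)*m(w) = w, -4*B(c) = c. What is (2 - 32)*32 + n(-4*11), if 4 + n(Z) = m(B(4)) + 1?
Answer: -1929/2 ≈ -964.50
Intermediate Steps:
B(c) = -c/4
m(w) = 3*w/2
n(Z) = -9/2 (n(Z) = -4 + (3*(-¼*4)/2 + 1) = -4 + ((3/2)*(-1) + 1) = -4 + (-3/2 + 1) = -4 - ½ = -9/2)
(2 - 32)*32 + n(-4*11) = (2 - 32)*32 - 9/2 = -30*32 - 9/2 = -960 - 9/2 = -1929/2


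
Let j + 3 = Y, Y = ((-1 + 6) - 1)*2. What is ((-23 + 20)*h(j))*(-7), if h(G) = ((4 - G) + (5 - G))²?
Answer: 21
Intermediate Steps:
Y = 8 (Y = (5 - 1)*2 = 4*2 = 8)
j = 5 (j = -3 + 8 = 5)
h(G) = (9 - 2*G)²
((-23 + 20)*h(j))*(-7) = ((-23 + 20)*(-9 + 2*5)²)*(-7) = -3*(-9 + 10)²*(-7) = -3*1²*(-7) = -3*1*(-7) = -3*(-7) = 21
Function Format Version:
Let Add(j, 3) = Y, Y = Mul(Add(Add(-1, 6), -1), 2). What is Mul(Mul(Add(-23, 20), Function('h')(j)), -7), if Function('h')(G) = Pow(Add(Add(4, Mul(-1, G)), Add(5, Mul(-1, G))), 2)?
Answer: 21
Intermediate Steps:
Y = 8 (Y = Mul(Add(5, -1), 2) = Mul(4, 2) = 8)
j = 5 (j = Add(-3, 8) = 5)
Function('h')(G) = Pow(Add(9, Mul(-2, G)), 2)
Mul(Mul(Add(-23, 20), Function('h')(j)), -7) = Mul(Mul(Add(-23, 20), Pow(Add(-9, Mul(2, 5)), 2)), -7) = Mul(Mul(-3, Pow(Add(-9, 10), 2)), -7) = Mul(Mul(-3, Pow(1, 2)), -7) = Mul(Mul(-3, 1), -7) = Mul(-3, -7) = 21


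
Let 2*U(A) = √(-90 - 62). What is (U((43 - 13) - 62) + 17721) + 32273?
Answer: 49994 + I*√38 ≈ 49994.0 + 6.1644*I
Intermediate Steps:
U(A) = I*√38 (U(A) = √(-90 - 62)/2 = √(-152)/2 = (2*I*√38)/2 = I*√38)
(U((43 - 13) - 62) + 17721) + 32273 = (I*√38 + 17721) + 32273 = (17721 + I*√38) + 32273 = 49994 + I*√38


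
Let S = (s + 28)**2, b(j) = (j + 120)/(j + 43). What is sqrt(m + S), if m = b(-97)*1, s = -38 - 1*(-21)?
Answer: sqrt(39066)/18 ≈ 10.981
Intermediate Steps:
s = -17 (s = -38 + 21 = -17)
b(j) = (120 + j)/(43 + j)
S = 121 (S = (-17 + 28)**2 = 11**2 = 121)
m = -23/54 (m = ((120 - 97)/(43 - 97))*1 = (23/(-54))*1 = -1/54*23*1 = -23/54*1 = -23/54 ≈ -0.42593)
sqrt(m + S) = sqrt(-23/54 + 121) = sqrt(6511/54) = sqrt(39066)/18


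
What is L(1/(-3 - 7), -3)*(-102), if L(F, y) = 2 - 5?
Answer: 306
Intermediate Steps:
L(F, y) = -3
L(1/(-3 - 7), -3)*(-102) = -3*(-102) = 306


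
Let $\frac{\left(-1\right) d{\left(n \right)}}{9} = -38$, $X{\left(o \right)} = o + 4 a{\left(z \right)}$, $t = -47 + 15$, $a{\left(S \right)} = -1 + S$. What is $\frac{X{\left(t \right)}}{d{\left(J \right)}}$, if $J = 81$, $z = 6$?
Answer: $- \frac{2}{57} \approx -0.035088$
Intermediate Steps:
$t = -32$
$X{\left(o \right)} = 20 + o$ ($X{\left(o \right)} = o + 4 \left(-1 + 6\right) = o + 4 \cdot 5 = o + 20 = 20 + o$)
$d{\left(n \right)} = 342$ ($d{\left(n \right)} = \left(-9\right) \left(-38\right) = 342$)
$\frac{X{\left(t \right)}}{d{\left(J \right)}} = \frac{20 - 32}{342} = \left(-12\right) \frac{1}{342} = - \frac{2}{57}$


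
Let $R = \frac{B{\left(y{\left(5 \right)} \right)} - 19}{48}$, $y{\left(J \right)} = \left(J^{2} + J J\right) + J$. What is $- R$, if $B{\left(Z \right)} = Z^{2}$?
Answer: $- \frac{501}{8} \approx -62.625$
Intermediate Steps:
$y{\left(J \right)} = J + 2 J^{2}$ ($y{\left(J \right)} = \left(J^{2} + J^{2}\right) + J = 2 J^{2} + J = J + 2 J^{2}$)
$R = \frac{501}{8}$ ($R = \frac{\left(5 \left(1 + 2 \cdot 5\right)\right)^{2} - 19}{48} = \left(\left(5 \left(1 + 10\right)\right)^{2} - 19\right) \frac{1}{48} = \left(\left(5 \cdot 11\right)^{2} - 19\right) \frac{1}{48} = \left(55^{2} - 19\right) \frac{1}{48} = \left(3025 - 19\right) \frac{1}{48} = 3006 \cdot \frac{1}{48} = \frac{501}{8} \approx 62.625$)
$- R = \left(-1\right) \frac{501}{8} = - \frac{501}{8}$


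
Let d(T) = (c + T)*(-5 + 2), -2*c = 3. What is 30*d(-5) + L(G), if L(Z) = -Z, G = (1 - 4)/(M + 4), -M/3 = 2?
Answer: 1167/2 ≈ 583.50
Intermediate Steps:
c = -3/2 (c = -½*3 = -3/2 ≈ -1.5000)
M = -6 (M = -3*2 = -6)
G = 3/2 (G = (1 - 4)/(-6 + 4) = -3/(-2) = -3*(-½) = 3/2 ≈ 1.5000)
d(T) = 9/2 - 3*T (d(T) = (-3/2 + T)*(-5 + 2) = (-3/2 + T)*(-3) = 9/2 - 3*T)
30*d(-5) + L(G) = 30*(9/2 - 3*(-5)) - 1*3/2 = 30*(9/2 + 15) - 3/2 = 30*(39/2) - 3/2 = 585 - 3/2 = 1167/2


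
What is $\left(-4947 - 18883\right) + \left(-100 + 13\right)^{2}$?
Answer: $-16261$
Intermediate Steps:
$\left(-4947 - 18883\right) + \left(-100 + 13\right)^{2} = -23830 + \left(-87\right)^{2} = -23830 + 7569 = -16261$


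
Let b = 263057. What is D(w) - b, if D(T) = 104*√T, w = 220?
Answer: -263057 + 208*√55 ≈ -2.6151e+5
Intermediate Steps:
D(w) - b = 104*√220 - 1*263057 = 104*(2*√55) - 263057 = 208*√55 - 263057 = -263057 + 208*√55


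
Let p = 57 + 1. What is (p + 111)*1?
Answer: 169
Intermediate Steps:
p = 58
(p + 111)*1 = (58 + 111)*1 = 169*1 = 169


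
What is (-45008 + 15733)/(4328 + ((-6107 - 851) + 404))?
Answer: 29275/2226 ≈ 13.151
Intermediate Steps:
(-45008 + 15733)/(4328 + ((-6107 - 851) + 404)) = -29275/(4328 + (-6958 + 404)) = -29275/(4328 - 6554) = -29275/(-2226) = -29275*(-1/2226) = 29275/2226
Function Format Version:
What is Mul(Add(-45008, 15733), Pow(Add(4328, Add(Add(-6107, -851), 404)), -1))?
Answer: Rational(29275, 2226) ≈ 13.151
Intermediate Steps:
Mul(Add(-45008, 15733), Pow(Add(4328, Add(Add(-6107, -851), 404)), -1)) = Mul(-29275, Pow(Add(4328, Add(-6958, 404)), -1)) = Mul(-29275, Pow(Add(4328, -6554), -1)) = Mul(-29275, Pow(-2226, -1)) = Mul(-29275, Rational(-1, 2226)) = Rational(29275, 2226)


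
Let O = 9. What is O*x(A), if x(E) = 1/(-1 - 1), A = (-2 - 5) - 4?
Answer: -9/2 ≈ -4.5000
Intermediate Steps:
A = -11 (A = -7 - 4 = -11)
x(E) = -½ (x(E) = 1/(-2) = -½)
O*x(A) = 9*(-½) = -9/2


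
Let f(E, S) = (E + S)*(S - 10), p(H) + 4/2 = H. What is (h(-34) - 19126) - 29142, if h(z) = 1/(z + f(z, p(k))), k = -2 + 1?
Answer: -21575795/447 ≈ -48268.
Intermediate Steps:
k = -1
p(H) = -2 + H
f(E, S) = (-10 + S)*(E + S) (f(E, S) = (E + S)*(-10 + S) = (-10 + S)*(E + S))
h(z) = 1/(39 - 12*z) (h(z) = 1/(z + ((-2 - 1)² - 10*z - 10*(-2 - 1) + z*(-2 - 1))) = 1/(z + ((-3)² - 10*z - 10*(-3) + z*(-3))) = 1/(z + (9 - 10*z + 30 - 3*z)) = 1/(z + (39 - 13*z)) = 1/(39 - 12*z))
(h(-34) - 19126) - 29142 = (-1/(-39 + 12*(-34)) - 19126) - 29142 = (-1/(-39 - 408) - 19126) - 29142 = (-1/(-447) - 19126) - 29142 = (-1*(-1/447) - 19126) - 29142 = (1/447 - 19126) - 29142 = -8549321/447 - 29142 = -21575795/447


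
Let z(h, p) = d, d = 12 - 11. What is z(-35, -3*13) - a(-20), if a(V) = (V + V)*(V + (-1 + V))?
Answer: -1639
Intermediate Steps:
d = 1
z(h, p) = 1
a(V) = 2*V*(-1 + 2*V) (a(V) = (2*V)*(-1 + 2*V) = 2*V*(-1 + 2*V))
z(-35, -3*13) - a(-20) = 1 - 2*(-20)*(-1 + 2*(-20)) = 1 - 2*(-20)*(-1 - 40) = 1 - 2*(-20)*(-41) = 1 - 1*1640 = 1 - 1640 = -1639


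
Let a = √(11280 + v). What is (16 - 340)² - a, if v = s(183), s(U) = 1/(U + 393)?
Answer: 104976 - √6497281/24 ≈ 1.0487e+5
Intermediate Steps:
s(U) = 1/(393 + U)
v = 1/576 (v = 1/(393 + 183) = 1/576 ≈ 0.0017361)
a = √6497281/24 (a = √(11280 + 1/576) = √(6497281/576) = √6497281/24 ≈ 106.21)
(16 - 340)² - a = (16 - 340)² - √6497281/24 = (-324)² - √6497281/24 = 104976 - √6497281/24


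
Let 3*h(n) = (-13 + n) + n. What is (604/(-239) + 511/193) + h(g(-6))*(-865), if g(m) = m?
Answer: 997513046/138381 ≈ 7208.5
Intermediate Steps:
h(n) = -13/3 + 2*n/3 (h(n) = ((-13 + n) + n)/3 = (-13 + 2*n)/3 = -13/3 + 2*n/3)
(604/(-239) + 511/193) + h(g(-6))*(-865) = (604/(-239) + 511/193) + (-13/3 + (⅔)*(-6))*(-865) = (604*(-1/239) + 511*(1/193)) + (-13/3 - 4)*(-865) = (-604/239 + 511/193) - 25/3*(-865) = 5557/46127 + 21625/3 = 997513046/138381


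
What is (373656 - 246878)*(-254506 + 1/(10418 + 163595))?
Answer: -5614661985006906/174013 ≈ -3.2266e+10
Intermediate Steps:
(373656 - 246878)*(-254506 + 1/(10418 + 163595)) = 126778*(-254506 + 1/174013) = 126778*(-44287352577/174013) = -5614661985006906/174013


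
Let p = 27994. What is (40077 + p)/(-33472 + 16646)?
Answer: -68071/16826 ≈ -4.0456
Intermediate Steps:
(40077 + p)/(-33472 + 16646) = (40077 + 27994)/(-33472 + 16646) = 68071/(-16826) = 68071*(-1/16826) = -68071/16826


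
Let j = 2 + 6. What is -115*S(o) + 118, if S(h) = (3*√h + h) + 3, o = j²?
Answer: -10347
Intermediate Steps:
j = 8
o = 64 (o = 8² = 64)
S(h) = 3 + h + 3*√h (S(h) = (h + 3*√h) + 3 = 3 + h + 3*√h)
-115*S(o) + 118 = -115*(3 + 64 + 3*√64) + 118 = -115*(3 + 64 + 3*8) + 118 = -115*(3 + 64 + 24) + 118 = -115*91 + 118 = -10465 + 118 = -10347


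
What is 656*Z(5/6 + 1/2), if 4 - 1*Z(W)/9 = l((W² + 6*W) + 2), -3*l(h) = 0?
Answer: 23616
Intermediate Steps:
l(h) = 0 (l(h) = -⅓*0 = 0)
Z(W) = 36 (Z(W) = 36 - 9*0 = 36 + 0 = 36)
656*Z(5/6 + 1/2) = 656*36 = 23616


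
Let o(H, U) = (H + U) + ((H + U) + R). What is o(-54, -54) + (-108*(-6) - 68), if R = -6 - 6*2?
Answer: 346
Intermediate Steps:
R = -18 (R = -6 - 12 = -18)
o(H, U) = -18 + 2*H + 2*U (o(H, U) = (H + U) + ((H + U) - 18) = (H + U) + (-18 + H + U) = -18 + 2*H + 2*U)
o(-54, -54) + (-108*(-6) - 68) = (-18 + 2*(-54) + 2*(-54)) + (-108*(-6) - 68) = (-18 - 108 - 108) + (648 - 68) = -234 + 580 = 346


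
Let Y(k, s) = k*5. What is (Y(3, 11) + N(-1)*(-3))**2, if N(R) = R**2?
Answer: 144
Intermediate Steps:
Y(k, s) = 5*k
(Y(3, 11) + N(-1)*(-3))**2 = (5*3 + (-1)**2*(-3))**2 = (15 + 1*(-3))**2 = (15 - 3)**2 = 12**2 = 144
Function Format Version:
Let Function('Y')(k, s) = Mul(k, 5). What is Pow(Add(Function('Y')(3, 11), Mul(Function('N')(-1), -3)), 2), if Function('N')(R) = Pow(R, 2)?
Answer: 144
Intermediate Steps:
Function('Y')(k, s) = Mul(5, k)
Pow(Add(Function('Y')(3, 11), Mul(Function('N')(-1), -3)), 2) = Pow(Add(Mul(5, 3), Mul(Pow(-1, 2), -3)), 2) = Pow(Add(15, Mul(1, -3)), 2) = Pow(Add(15, -3), 2) = Pow(12, 2) = 144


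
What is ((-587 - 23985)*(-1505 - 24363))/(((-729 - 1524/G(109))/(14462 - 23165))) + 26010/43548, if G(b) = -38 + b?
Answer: 950224886257306863/128909338 ≈ 7.3713e+9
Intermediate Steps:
((-587 - 23985)*(-1505 - 24363))/(((-729 - 1524/G(109))/(14462 - 23165))) + 26010/43548 = ((-587 - 23985)*(-1505 - 24363))/(((-729 - 1524/(-38 + 109))/(14462 - 23165))) + 26010/43548 = (-24572*(-25868))/(((-729 - 1524/71)/(-8703))) + 26010*(1/43548) = 635628496/(((-729 - 1524*1/71)*(-1/8703))) + 4335/7258 = 635628496/(((-729 - 1524/71)*(-1/8703))) + 4335/7258 = 635628496/((-53283/71*(-1/8703))) + 4335/7258 = 635628496/(17761/205971) + 4335/7258 = 635628496*(205971/17761) + 4335/7258 = 130921036949616/17761 + 4335/7258 = 950224886257306863/128909338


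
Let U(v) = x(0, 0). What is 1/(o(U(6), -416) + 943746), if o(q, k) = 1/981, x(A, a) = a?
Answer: 981/925814827 ≈ 1.0596e-6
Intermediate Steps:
U(v) = 0
o(q, k) = 1/981
1/(o(U(6), -416) + 943746) = 1/(1/981 + 943746) = 1/(925814827/981) = 981/925814827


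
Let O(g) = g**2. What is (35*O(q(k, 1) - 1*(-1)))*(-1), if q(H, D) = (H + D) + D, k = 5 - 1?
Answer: -1715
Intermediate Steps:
k = 4
q(H, D) = H + 2*D (q(H, D) = (D + H) + D = H + 2*D)
(35*O(q(k, 1) - 1*(-1)))*(-1) = (35*((4 + 2*1) - 1*(-1))**2)*(-1) = (35*((4 + 2) + 1)**2)*(-1) = (35*(6 + 1)**2)*(-1) = (35*7**2)*(-1) = (35*49)*(-1) = 1715*(-1) = -1715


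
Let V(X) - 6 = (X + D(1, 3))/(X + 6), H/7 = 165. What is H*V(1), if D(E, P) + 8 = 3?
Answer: 6270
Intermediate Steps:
H = 1155 (H = 7*165 = 1155)
D(E, P) = -5 (D(E, P) = -8 + 3 = -5)
V(X) = 6 + (-5 + X)/(6 + X) (V(X) = 6 + (X - 5)/(X + 6) = 6 + (-5 + X)/(6 + X))
H*V(1) = 1155*((31 + 7*1)/(6 + 1)) = 1155*((31 + 7)/7) = 1155*((⅐)*38) = 1155*(38/7) = 6270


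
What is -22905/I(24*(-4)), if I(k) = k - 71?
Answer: 22905/167 ≈ 137.16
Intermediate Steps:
I(k) = -71 + k
-22905/I(24*(-4)) = -22905/(-71 + 24*(-4)) = -22905/(-71 - 96) = -22905/(-167) = -22905*(-1/167) = 22905/167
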